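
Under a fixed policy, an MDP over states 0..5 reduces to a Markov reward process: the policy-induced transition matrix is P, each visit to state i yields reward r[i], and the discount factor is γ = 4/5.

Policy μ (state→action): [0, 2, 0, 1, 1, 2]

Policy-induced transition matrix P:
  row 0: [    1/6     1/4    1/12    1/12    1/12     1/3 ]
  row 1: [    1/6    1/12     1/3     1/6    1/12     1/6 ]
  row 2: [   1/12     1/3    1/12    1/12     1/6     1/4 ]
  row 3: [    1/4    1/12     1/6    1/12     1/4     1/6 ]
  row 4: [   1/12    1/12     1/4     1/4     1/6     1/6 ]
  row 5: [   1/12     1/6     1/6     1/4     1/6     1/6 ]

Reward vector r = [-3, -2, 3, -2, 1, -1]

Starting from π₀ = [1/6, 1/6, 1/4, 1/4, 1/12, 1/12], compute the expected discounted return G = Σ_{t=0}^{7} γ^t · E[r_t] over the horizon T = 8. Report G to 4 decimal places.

G = -2.4078

t=0: π = [0.1667, 0.1667, 0.2500, 0.2500, 0.0833, 0.0833], E[r] = -0.5833, γ^t·E[r] = -0.583333, running G = -0.583333
t=1: π = [0.1528, 0.1806, 0.1667, 0.1250, 0.1597, 0.2153], E[r] = -0.6250, γ^t·E[r] = -0.500000, running G = -1.083333
t=2: π = [0.1319, 0.1684, 0.1834, 0.1609, 0.1493, 0.2060], E[r] = -0.5608, γ^t·E[r] = -0.358889, running G = -1.442222
t=3: π = [0.1352, 0.1684, 0.1809, 0.1566, 0.1550, 0.2039], E[r] = -0.5616, γ^t·E[r] = -0.287556, running G = -1.729778
t=4: π = [0.1347, 0.1681, 0.1813, 0.1572, 0.1544, 0.2043], E[r] = -0.5607, γ^t·E[r] = -0.229644, running G = -1.959422
t=5: π = [0.1348, 0.1681, 0.1812, 0.1571, 0.1545, 0.2042], E[r] = -0.5609, γ^t·E[r] = -0.183788, running G = -2.143210
t=6: π = [0.1348, 0.1681, 0.1812, 0.1571, 0.1545, 0.2042], E[r] = -0.5608, γ^t·E[r] = -0.147011, running G = -2.290221
t=7: π = [0.1348, 0.1681, 0.1812, 0.1571, 0.1545, 0.2042], E[r] = -0.5608, γ^t·E[r] = -0.117613, running G = -2.407833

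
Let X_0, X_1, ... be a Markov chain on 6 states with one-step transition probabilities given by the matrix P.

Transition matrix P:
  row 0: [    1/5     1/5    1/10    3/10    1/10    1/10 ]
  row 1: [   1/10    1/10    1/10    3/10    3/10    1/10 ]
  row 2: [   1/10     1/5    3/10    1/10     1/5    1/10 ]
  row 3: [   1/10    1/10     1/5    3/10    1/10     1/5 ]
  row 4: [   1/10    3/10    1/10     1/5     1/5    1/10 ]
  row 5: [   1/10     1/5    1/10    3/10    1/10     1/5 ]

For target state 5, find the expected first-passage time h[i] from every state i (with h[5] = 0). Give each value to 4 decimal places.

First-step conditioning: h[5] = 0; for i ≠ 5, h[i] = 1 + Σ_k P[i][k]·h[k].
  h[0] = 1 + 1/5·h[0] + 1/5·h[1] + 1/10·h[2] + 3/10·h[3] + 1/10·h[4]
  h[1] = 1 + 1/10·h[0] + 1/10·h[1] + 1/10·h[2] + 3/10·h[3] + 3/10·h[4]
  h[2] = 1 + 1/10·h[0] + 1/5·h[1] + 3/10·h[2] + 1/10·h[3] + 1/5·h[4]
  h[3] = 1 + 1/10·h[0] + 1/10·h[1] + 1/5·h[2] + 3/10·h[3] + 1/10·h[4]
  h[4] = 1 + 1/10·h[0] + 3/10·h[1] + 1/10·h[2] + 1/5·h[3] + 1/5·h[4]
Solving the 5×5 linear system over states ≠ 5 gives exactly h = [39745/4976, 39825/4976, 20385/2488, 35865/4976, 40185/4976, 0] (h[5] = 0 is the target).

h = [7.9873, 8.0034, 8.1933, 7.2076, 8.0758, 0.0000]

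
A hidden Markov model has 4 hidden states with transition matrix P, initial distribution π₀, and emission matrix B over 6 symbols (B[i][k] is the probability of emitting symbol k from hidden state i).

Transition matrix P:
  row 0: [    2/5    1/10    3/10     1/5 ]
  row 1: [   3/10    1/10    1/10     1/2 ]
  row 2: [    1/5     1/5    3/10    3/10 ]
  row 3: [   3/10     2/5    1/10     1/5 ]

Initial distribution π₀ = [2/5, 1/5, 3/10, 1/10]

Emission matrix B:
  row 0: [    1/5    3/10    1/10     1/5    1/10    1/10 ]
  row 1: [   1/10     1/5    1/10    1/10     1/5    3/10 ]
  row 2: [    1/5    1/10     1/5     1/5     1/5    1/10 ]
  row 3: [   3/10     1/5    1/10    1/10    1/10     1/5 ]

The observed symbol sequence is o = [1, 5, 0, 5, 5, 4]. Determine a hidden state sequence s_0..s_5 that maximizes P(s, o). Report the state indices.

path = [0, 1, 3, 1, 3, 1]

t=0: δ = [1.200e-01, 4.000e-02, 3.000e-02, 2.000e-02]  (obs o_0=1)
t=1: δ = [4.800e-03, 3.600e-03, 3.600e-03, 4.800e-03]  ψ = [0, 0, 0, 0]  (obs o_1=5)
t=2: δ = [3.840e-04, 1.920e-04, 2.880e-04, 5.400e-04]  ψ = [0, 3, 0, 1]  (obs o_2=0)
t=3: δ = [1.620e-05, 6.480e-05, 1.152e-05, 2.160e-05]  ψ = [3, 3, 0, 3]  (obs o_3=5)
t=4: δ = [1.944e-06, 2.592e-06, 6.480e-07, 6.480e-06]  ψ = [1, 3, 1, 1]  (obs o_4=5)
t=5: δ = [1.944e-07, 5.184e-07, 1.296e-07, 1.296e-07]  ψ = [3, 3, 3, 1]  (obs o_5=4)
backtrack: best end state = 1; path = [0, 1, 3, 1, 3, 1]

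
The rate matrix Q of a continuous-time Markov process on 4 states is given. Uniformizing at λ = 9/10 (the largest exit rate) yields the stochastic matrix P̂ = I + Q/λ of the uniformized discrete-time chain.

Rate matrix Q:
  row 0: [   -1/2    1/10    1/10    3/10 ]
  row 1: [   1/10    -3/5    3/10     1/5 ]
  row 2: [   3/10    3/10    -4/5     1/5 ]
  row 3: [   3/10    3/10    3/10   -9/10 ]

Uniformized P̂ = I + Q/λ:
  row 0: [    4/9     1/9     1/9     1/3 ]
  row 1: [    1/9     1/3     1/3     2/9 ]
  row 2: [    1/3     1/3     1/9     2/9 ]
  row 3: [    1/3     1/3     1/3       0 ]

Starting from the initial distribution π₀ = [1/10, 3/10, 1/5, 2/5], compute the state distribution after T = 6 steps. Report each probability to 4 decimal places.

t=0: π = [0.1000, 0.3000, 0.2000, 0.4000]
t=1: π = [0.2778, 0.3111, 0.2667, 0.1444]
t=2: π = [0.2951, 0.2716, 0.2123, 0.2210]
t=3: π = [0.3058, 0.2678, 0.2206, 0.2059]
t=4: π = [0.3078, 0.2654, 0.2164, 0.2104]
t=5: π = [0.3086, 0.2649, 0.2169, 0.2097]
t=6: π = [0.3087, 0.2648, 0.2166, 0.2099]

π = [0.3087, 0.2648, 0.2166, 0.2099]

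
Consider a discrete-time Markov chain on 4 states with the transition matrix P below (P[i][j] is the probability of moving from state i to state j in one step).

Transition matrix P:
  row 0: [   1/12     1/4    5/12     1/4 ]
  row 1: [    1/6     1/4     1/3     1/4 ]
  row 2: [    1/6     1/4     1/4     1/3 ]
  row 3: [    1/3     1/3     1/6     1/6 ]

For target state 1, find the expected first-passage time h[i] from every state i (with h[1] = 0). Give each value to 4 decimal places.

First-step conditioning: h[1] = 0; for i ≠ 1, h[i] = 1 + Σ_k P[i][k]·h[k].
  h[0] = 1 + 1/12·h[0] + 5/12·h[2] + 1/4·h[3]
  h[2] = 1 + 1/6·h[0] + 1/4·h[2] + 1/3·h[3]
  h[3] = 1 + 1/3·h[0] + 1/6·h[2] + 1/6·h[3]
Solving the 3×3 linear system over states ≠ 1 gives exactly h = [1110/301, 0, 1104/301, 1026/301] (h[1] = 0 is the target).

h = [3.6877, 0.0000, 3.6678, 3.4086]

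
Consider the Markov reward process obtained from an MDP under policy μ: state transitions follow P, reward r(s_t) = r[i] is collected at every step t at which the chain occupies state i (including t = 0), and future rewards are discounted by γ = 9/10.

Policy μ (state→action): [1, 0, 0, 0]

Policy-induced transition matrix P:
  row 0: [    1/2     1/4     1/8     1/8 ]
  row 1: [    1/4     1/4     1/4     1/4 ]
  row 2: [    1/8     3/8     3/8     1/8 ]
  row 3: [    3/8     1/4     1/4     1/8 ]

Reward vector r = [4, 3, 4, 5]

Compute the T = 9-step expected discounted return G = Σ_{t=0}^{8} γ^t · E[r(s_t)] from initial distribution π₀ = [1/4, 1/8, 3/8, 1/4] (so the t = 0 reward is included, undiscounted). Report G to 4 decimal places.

G = 23.9792

t=0: π = [0.2500, 0.1250, 0.3750, 0.2500], E[r] = 4.1250, γ^t·E[r] = 4.125000, running G = 4.125000
t=1: π = [0.2969, 0.2969, 0.2656, 0.1406], E[r] = 3.8438, γ^t·E[r] = 3.459375, running G = 7.584375
t=2: π = [0.3086, 0.2832, 0.2461, 0.1621], E[r] = 3.8789, γ^t·E[r] = 3.141914, running G = 10.726289
t=3: π = [0.3167, 0.2808, 0.2422, 0.1604], E[r] = 3.8796, γ^t·E[r] = 2.828257, running G = 13.554546
t=4: π = [0.3189, 0.2803, 0.2407, 0.1601], E[r] = 3.8798, γ^t·E[r] = 2.545551, running G = 16.100097
t=5: π = [0.3197, 0.2801, 0.2402, 0.1600], E[r] = 3.8799, γ^t·E[r] = 2.291070, running G = 18.391167
t=6: π = [0.3199, 0.2800, 0.2401, 0.1600], E[r] = 3.8800, γ^t·E[r] = 2.061982, running G = 20.453149
t=7: π = [0.3200, 0.2800, 0.2400, 0.1600], E[r] = 3.8800, γ^t·E[r] = 1.855789, running G = 22.308939
t=8: π = [0.3200, 0.2800, 0.2400, 0.1600], E[r] = 3.8800, γ^t·E[r] = 1.670212, running G = 23.979151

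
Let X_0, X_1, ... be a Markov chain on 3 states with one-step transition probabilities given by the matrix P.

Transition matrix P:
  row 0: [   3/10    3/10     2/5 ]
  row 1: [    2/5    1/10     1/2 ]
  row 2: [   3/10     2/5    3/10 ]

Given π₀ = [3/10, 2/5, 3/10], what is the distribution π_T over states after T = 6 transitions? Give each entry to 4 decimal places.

t=0: π = [0.3000, 0.4000, 0.3000]
t=1: π = [0.3400, 0.2500, 0.4100]
t=2: π = [0.3250, 0.2910, 0.3840]
t=3: π = [0.3291, 0.2802, 0.3907]
t=4: π = [0.3280, 0.2830, 0.3890]
t=5: π = [0.3283, 0.2823, 0.3894]
t=6: π = [0.3282, 0.2825, 0.3893]

π = [0.3282, 0.2825, 0.3893]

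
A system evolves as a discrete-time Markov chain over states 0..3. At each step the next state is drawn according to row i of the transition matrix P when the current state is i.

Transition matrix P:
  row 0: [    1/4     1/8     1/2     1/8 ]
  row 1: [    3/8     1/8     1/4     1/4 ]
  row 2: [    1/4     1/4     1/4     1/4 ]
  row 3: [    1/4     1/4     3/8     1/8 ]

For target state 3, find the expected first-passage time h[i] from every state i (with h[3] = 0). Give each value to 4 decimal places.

h = [5.2063, 4.6984, 4.6349, 0.0000]

First-step conditioning: h[3] = 0; for i ≠ 3, h[i] = 1 + Σ_k P[i][k]·h[k].
  h[0] = 1 + 1/4·h[0] + 1/8·h[1] + 1/2·h[2]
  h[1] = 1 + 3/8·h[0] + 1/8·h[1] + 1/4·h[2]
  h[2] = 1 + 1/4·h[0] + 1/4·h[1] + 1/4·h[2]
Solving the 3×3 linear system over states ≠ 3 gives exactly h = [328/63, 296/63, 292/63, 0] (h[3] = 0 is the target).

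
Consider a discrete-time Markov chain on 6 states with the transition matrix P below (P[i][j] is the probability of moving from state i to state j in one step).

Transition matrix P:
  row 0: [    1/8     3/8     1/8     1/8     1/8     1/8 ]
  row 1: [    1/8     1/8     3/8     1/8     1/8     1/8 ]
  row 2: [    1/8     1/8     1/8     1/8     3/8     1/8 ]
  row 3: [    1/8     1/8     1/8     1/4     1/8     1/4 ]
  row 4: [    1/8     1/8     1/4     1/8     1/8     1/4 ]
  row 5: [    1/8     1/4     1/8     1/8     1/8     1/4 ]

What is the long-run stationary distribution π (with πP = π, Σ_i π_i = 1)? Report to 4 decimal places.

Balance equations π_j = Σ_i π_i·P[i][j]:
  π_0 = 1/8·π_0 + 1/8·π_1 + 1/8·π_2 + 1/8·π_3 + 1/8·π_4 + 1/8·π_5
  π_1 = 3/8·π_0 + 1/8·π_1 + 1/8·π_2 + 1/8·π_3 + 1/8·π_4 + 1/4·π_5
  π_2 = 1/8·π_0 + 3/8·π_1 + 1/8·π_2 + 1/8·π_3 + 1/4·π_4 + 1/8·π_5
  π_3 = 1/8·π_0 + 1/8·π_1 + 1/8·π_2 + 1/4·π_3 + 1/8·π_4 + 1/8·π_5
  π_4 = 1/8·π_0 + 1/8·π_1 + 3/8·π_2 + 1/8·π_3 + 1/8·π_4 + 1/8·π_5
  normalize: π_0 + π_1 + π_2 + π_3 + π_4 + π_5 = 1
Solving the linear system gives exactly π = [1/8, 2909/16184, 775/4046, 1/7, 1399/8092, 1521/8092].

π = [0.1250, 0.1797, 0.1915, 0.1429, 0.1729, 0.1880]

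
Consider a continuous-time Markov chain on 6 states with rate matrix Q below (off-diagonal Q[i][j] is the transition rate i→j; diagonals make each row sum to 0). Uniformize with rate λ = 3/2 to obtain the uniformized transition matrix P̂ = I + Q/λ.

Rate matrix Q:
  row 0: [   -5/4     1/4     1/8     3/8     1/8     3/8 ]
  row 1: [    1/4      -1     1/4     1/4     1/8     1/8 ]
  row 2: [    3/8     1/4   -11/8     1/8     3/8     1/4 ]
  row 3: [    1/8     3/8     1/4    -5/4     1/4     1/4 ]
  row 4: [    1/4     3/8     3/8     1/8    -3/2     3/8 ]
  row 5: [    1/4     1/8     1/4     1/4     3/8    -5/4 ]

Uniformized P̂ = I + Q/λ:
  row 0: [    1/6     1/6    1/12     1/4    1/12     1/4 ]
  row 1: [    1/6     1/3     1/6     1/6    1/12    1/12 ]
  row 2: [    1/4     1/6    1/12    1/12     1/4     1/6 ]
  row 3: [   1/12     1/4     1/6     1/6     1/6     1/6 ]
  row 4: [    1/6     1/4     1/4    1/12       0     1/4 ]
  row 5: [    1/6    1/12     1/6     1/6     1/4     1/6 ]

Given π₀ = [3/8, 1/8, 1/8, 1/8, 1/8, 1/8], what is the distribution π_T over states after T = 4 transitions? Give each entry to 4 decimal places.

t=0: π = [0.3750, 0.1250, 0.1250, 0.1250, 0.1250, 0.1250]
t=1: π = [0.1667, 0.1979, 0.1354, 0.1771, 0.1250, 0.1979]
t=2: π = [0.1632, 0.2083, 0.1519, 0.1589, 0.1432, 0.1745]
t=3: π = [0.1661, 0.2120, 0.1523, 0.1557, 0.1390, 0.1748]
t=4: π = [0.1664, 0.2120, 0.1517, 0.1562, 0.1393, 0.1744]

π = [0.1664, 0.2120, 0.1517, 0.1562, 0.1393, 0.1744]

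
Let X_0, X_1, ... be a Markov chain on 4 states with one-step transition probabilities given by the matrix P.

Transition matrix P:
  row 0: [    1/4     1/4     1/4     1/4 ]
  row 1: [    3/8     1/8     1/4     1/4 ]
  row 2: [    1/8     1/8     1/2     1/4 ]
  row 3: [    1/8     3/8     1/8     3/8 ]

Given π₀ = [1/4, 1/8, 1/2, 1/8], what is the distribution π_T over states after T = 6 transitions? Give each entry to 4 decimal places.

π = [0.2063, 0.2222, 0.2858, 0.2857]

t=0: π = [0.2500, 0.1250, 0.5000, 0.1250]
t=1: π = [0.1875, 0.1875, 0.3594, 0.2656]
t=2: π = [0.1953, 0.2148, 0.3066, 0.2832]
t=3: π = [0.2031, 0.2202, 0.2913, 0.2854]
t=4: π = [0.2054, 0.2217, 0.2871, 0.2857]
t=5: π = [0.2061, 0.2221, 0.2861, 0.2857]
t=6: π = [0.2063, 0.2222, 0.2858, 0.2857]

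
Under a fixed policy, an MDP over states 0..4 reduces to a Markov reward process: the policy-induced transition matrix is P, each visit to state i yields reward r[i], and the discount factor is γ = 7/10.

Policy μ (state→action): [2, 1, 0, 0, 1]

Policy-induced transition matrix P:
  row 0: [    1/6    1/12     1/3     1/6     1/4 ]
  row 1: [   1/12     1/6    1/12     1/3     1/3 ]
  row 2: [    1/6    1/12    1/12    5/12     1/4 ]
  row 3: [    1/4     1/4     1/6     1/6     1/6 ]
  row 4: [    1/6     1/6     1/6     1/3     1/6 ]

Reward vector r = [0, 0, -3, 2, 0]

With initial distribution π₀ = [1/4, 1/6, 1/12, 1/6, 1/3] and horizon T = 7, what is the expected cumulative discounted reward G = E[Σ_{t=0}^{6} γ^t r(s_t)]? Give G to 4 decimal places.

G = 0.1286

t=0: π = [0.2500, 0.1667, 0.0833, 0.1667, 0.3333], E[r] = 0.0833, γ^t·E[r] = 0.083333, running G = 0.083333
t=1: π = [0.1667, 0.1528, 0.1875, 0.2708, 0.2222], E[r] = -0.0208, γ^t·E[r] = -0.014583, running G = 0.068750
t=2: π = [0.1765, 0.1597, 0.1661, 0.2760, 0.2216], E[r] = 0.0538, γ^t·E[r] = 0.026372, running G = 0.095122
t=3: π = [0.1764, 0.1611, 0.1689, 0.2717, 0.2218], E[r] = 0.0367, γ^t·E[r] = 0.012588, running G = 0.107709
t=4: π = [0.1759, 0.1605, 0.1686, 0.2727, 0.2223], E[r] = 0.0398, γ^t·E[r] = 0.009553, running G = 0.117262
t=5: π = [0.1760, 0.1607, 0.1686, 0.2726, 0.2221], E[r] = 0.0396, γ^t·E[r] = 0.006648, running G = 0.123910
t=6: π = [0.1760, 0.1607, 0.1686, 0.2726, 0.2222], E[r] = 0.0395, γ^t·E[r] = 0.004650, running G = 0.128559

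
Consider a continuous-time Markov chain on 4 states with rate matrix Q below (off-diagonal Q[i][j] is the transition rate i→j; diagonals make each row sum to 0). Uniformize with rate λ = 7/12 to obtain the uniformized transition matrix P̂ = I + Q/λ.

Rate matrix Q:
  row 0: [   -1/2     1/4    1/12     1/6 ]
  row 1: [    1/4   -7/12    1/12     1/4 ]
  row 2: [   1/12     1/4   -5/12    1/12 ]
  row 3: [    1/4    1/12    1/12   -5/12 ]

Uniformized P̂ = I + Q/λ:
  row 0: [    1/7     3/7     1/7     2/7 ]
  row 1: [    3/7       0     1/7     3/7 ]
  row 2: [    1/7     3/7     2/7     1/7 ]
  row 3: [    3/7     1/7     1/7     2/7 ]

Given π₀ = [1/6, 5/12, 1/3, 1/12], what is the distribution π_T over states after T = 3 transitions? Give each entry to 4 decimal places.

t=0: π = [0.1667, 0.4167, 0.3333, 0.0833]
t=1: π = [0.2857, 0.2262, 0.1905, 0.2976]
t=2: π = [0.2925, 0.2466, 0.1701, 0.2908]
t=3: π = [0.2964, 0.2398, 0.1672, 0.2966]

π = [0.2964, 0.2398, 0.1672, 0.2966]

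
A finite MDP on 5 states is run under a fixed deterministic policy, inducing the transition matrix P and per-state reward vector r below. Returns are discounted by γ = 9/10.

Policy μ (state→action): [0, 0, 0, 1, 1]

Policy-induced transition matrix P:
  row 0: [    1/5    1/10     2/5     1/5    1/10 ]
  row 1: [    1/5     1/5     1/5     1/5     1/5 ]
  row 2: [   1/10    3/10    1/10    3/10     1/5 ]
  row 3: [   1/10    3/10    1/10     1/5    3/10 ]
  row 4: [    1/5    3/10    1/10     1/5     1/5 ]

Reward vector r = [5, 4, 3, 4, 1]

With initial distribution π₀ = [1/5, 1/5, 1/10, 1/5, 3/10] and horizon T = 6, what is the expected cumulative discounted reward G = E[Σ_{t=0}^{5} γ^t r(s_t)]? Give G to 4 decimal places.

G = 15.6443

t=0: π = [0.2000, 0.2000, 0.1000, 0.2000, 0.3000], E[r] = 3.2000, γ^t·E[r] = 3.200000, running G = 3.200000
t=1: π = [0.1700, 0.2400, 0.1800, 0.2100, 0.2000], E[r] = 3.3900, γ^t·E[r] = 3.051000, running G = 6.251000
t=2: π = [0.1610, 0.2420, 0.1750, 0.2180, 0.2040], E[r] = 3.3740, γ^t·E[r] = 2.732940, running G = 8.983940
t=3: π = [0.1607, 0.2436, 0.1725, 0.2175, 0.2057], E[r] = 3.3711, γ^t·E[r] = 2.457532, running G = 11.441472
t=4: π = [0.1610, 0.2435, 0.1726, 0.2173, 0.2057], E[r] = 3.3714, γ^t·E[r] = 2.211969, running G = 13.653441
t=5: π = [0.1610, 0.2435, 0.1727, 0.2173, 0.2056], E[r] = 3.3715, γ^t·E[r] = 1.990833, running G = 15.644274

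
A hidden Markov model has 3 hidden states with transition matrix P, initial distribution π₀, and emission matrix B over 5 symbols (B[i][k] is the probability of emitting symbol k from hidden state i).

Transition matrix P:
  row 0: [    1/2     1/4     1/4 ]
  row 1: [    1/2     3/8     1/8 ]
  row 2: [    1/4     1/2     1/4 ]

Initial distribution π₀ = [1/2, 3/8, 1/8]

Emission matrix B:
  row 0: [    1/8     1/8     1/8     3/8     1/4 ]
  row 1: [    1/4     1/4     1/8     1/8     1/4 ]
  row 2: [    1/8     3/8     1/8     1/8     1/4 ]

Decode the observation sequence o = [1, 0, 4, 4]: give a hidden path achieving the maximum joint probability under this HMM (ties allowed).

t=0: δ = [6.250e-02, 9.375e-02, 4.688e-02]  (obs o_0=1)
t=1: δ = [5.859e-03, 8.789e-03, 1.953e-03]  ψ = [1, 1, 0]  (obs o_1=0)
t=2: δ = [1.099e-03, 8.240e-04, 3.662e-04]  ψ = [1, 1, 0]  (obs o_2=4)
t=3: δ = [1.373e-04, 7.725e-05, 6.866e-05]  ψ = [0, 1, 0]  (obs o_3=4)
backtrack: best end state = 0; path = [1, 1, 0, 0]

path = [1, 1, 0, 0]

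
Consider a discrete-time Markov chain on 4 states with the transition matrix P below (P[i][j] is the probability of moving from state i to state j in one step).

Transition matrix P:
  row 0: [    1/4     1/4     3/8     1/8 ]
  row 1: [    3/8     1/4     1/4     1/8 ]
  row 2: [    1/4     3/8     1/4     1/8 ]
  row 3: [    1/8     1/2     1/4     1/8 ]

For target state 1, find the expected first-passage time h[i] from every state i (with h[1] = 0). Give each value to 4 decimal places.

First-step conditioning: h[1] = 0; for i ≠ 1, h[i] = 1 + Σ_k P[i][k]·h[k].
  h[0] = 1 + 1/4·h[0] + 3/8·h[2] + 1/8·h[3]
  h[2] = 1 + 1/4·h[0] + 1/4·h[2] + 1/8·h[3]
  h[3] = 1 + 1/8·h[0] + 1/4·h[2] + 1/8·h[3]
Solving the 3×3 linear system over states ≠ 1 gives exactly h = [576/185, 0, 512/185, 88/37] (h[1] = 0 is the target).

h = [3.1135, 0.0000, 2.7676, 2.3784]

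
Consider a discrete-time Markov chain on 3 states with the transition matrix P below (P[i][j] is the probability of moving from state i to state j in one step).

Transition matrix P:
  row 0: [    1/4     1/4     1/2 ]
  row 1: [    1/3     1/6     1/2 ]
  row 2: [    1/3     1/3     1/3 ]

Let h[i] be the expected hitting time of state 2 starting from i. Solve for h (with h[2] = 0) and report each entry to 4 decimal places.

h = [2.0000, 2.0000, 0.0000]

First-step conditioning: h[2] = 0; for i ≠ 2, h[i] = 1 + Σ_k P[i][k]·h[k].
  h[0] = 1 + 1/4·h[0] + 1/4·h[1]
  h[1] = 1 + 1/3·h[0] + 1/6·h[1]
Solving the 2×2 linear system over states ≠ 2 gives exactly h = [2, 2, 0] (h[2] = 0 is the target).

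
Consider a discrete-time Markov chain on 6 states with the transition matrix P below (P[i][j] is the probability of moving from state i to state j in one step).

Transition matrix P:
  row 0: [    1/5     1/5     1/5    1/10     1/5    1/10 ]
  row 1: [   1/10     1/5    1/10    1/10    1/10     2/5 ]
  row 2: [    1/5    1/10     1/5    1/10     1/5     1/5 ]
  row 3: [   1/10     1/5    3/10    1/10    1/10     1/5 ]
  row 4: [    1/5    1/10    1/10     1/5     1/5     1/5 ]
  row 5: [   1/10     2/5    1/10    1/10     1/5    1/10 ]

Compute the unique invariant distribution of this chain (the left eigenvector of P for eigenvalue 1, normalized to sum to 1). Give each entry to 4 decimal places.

π = [0.1468, 0.2092, 0.1534, 0.1167, 0.1674, 0.2065]

Balance equations π_j = Σ_i π_i·P[i][j]:
  π_0 = 1/5·π_0 + 1/10·π_1 + 1/5·π_2 + 1/10·π_3 + 1/5·π_4 + 1/10·π_5
  π_1 = 1/5·π_0 + 1/5·π_1 + 1/10·π_2 + 1/5·π_3 + 1/10·π_4 + 2/5·π_5
  π_2 = 1/5·π_0 + 1/10·π_1 + 1/5·π_2 + 3/10·π_3 + 1/10·π_4 + 1/10·π_5
  π_3 = 1/10·π_0 + 1/10·π_1 + 1/10·π_2 + 1/10·π_3 + 1/5·π_4 + 1/10·π_5
  π_4 = 1/5·π_0 + 1/10·π_1 + 1/5·π_2 + 1/10·π_3 + 1/5·π_4 + 1/5·π_5
  normalize: π_0 + π_1 + π_2 + π_3 + π_4 + π_5 = 1
Solving the linear system gives exactly π = [6907/47066, 195/932, 3609/23533, 10989/94132, 7879/47066, 4860/23533].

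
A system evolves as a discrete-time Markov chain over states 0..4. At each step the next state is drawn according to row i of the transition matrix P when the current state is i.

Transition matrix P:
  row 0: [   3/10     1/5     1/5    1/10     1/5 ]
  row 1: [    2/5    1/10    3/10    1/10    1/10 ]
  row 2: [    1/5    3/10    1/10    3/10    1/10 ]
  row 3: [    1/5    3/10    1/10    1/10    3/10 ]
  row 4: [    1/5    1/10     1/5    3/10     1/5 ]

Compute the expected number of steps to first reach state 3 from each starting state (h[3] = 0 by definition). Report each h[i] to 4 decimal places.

First-step conditioning: h[3] = 0; for i ≠ 3, h[i] = 1 + Σ_k P[i][k]·h[k].
  h[0] = 1 + 3/10·h[0] + 1/5·h[1] + 1/5·h[2] + 1/5·h[4]
  h[1] = 1 + 2/5·h[0] + 1/10·h[1] + 3/10·h[2] + 1/10·h[4]
  h[2] = 1 + 1/5·h[0] + 3/10·h[1] + 1/10·h[2] + 1/10·h[4]
  h[4] = 1 + 1/5·h[0] + 1/10·h[1] + 1/5·h[2] + 1/5·h[4]
Solving the 4×4 linear system over states ≠ 3 gives exactly h = [2970/511, 2980/511, 355/73, 0, 2375/511] (h[3] = 0 is the target).

h = [5.8121, 5.8317, 4.8630, 0.0000, 4.6477]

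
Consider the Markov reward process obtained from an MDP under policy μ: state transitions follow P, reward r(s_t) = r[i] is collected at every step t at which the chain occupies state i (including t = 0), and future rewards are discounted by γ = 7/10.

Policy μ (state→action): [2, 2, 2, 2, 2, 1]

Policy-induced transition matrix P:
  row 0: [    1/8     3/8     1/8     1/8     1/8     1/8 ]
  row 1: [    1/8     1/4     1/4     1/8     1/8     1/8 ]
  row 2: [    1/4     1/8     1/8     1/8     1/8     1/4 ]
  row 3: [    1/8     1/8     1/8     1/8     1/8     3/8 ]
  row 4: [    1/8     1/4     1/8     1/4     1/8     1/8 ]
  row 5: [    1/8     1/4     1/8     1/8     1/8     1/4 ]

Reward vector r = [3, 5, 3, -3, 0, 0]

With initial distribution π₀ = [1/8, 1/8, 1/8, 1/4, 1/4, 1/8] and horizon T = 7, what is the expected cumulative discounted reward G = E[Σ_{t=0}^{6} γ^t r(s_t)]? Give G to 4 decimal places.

t=0: π = [0.1250, 0.1250, 0.1250, 0.2500, 0.2500, 0.1250], E[r] = 0.6250, γ^t·E[r] = 0.625000, running G = 0.625000
t=1: π = [0.1406, 0.2188, 0.1406, 0.1563, 0.1250, 0.2188], E[r] = 1.4688, γ^t·E[r] = 1.028125, running G = 1.653125
t=2: π = [0.1426, 0.2305, 0.1523, 0.1406, 0.1250, 0.2090], E[r] = 1.6152, γ^t·E[r] = 0.791465, running G = 2.444590
t=3: π = [0.1440, 0.2312, 0.1538, 0.1406, 0.1250, 0.2053], E[r] = 1.6277, γ^t·E[r] = 0.558296, running G = 3.002886
t=4: π = [0.1442, 0.2312, 0.1539, 0.1406, 0.1250, 0.2050], E[r] = 1.6285, γ^t·E[r] = 0.391005, running G = 3.393891
t=5: π = [0.1442, 0.2312, 0.1539, 0.1406, 0.1250, 0.2050], E[r] = 1.6286, γ^t·E[r] = 0.273719, running G = 3.667610
t=6: π = [0.1442, 0.2312, 0.1539, 0.1406, 0.1250, 0.2050], E[r] = 1.6286, γ^t·E[r] = 0.191605, running G = 3.859215

G = 3.8592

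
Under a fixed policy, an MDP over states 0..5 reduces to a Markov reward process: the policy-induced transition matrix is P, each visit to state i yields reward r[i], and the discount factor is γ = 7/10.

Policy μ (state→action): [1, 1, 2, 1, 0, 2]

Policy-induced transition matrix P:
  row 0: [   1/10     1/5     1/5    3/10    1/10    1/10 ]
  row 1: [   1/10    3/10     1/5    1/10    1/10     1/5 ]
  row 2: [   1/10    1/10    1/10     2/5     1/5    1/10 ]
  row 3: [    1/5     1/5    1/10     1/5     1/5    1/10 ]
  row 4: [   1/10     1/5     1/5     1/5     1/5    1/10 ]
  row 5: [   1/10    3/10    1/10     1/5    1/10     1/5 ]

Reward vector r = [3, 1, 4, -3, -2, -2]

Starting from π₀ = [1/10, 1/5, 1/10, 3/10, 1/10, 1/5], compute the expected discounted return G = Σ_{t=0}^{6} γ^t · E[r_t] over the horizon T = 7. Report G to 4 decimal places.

G = -0.6842

t=0: π = [0.1000, 0.2000, 0.1000, 0.3000, 0.1000, 0.2000], E[r] = -0.6000, γ^t·E[r] = -0.600000, running G = -0.600000
t=1: π = [0.1300, 0.2300, 0.1400, 0.2100, 0.1500, 0.1400], E[r] = -0.0300, γ^t·E[r] = -0.021000, running G = -0.621000
t=2: π = [0.1210, 0.2230, 0.1510, 0.2180, 0.1500, 0.1370], E[r] = -0.0380, γ^t·E[r] = -0.018620, running G = -0.639620
t=3: π = [0.1218, 0.2209, 0.1494, 0.2200, 0.1519, 0.1360], E[r] = -0.0519, γ^t·E[r] = -0.017802, running G = -0.657422
t=4: π = [0.1220, 0.2208, 0.1495, 0.2200, 0.1521, 0.1357], E[r] = -0.0510, γ^t·E[r] = -0.012235, running G = -0.669657
t=5: π = [0.1220, 0.2207, 0.1495, 0.2200, 0.1522, 0.1356], E[r] = -0.0510, γ^t·E[r] = -0.008573, running G = -0.678230
t=6: π = [0.1220, 0.2207, 0.1495, 0.2200, 0.1522, 0.1356], E[r] = -0.0511, γ^t·E[r] = -0.006006, running G = -0.684237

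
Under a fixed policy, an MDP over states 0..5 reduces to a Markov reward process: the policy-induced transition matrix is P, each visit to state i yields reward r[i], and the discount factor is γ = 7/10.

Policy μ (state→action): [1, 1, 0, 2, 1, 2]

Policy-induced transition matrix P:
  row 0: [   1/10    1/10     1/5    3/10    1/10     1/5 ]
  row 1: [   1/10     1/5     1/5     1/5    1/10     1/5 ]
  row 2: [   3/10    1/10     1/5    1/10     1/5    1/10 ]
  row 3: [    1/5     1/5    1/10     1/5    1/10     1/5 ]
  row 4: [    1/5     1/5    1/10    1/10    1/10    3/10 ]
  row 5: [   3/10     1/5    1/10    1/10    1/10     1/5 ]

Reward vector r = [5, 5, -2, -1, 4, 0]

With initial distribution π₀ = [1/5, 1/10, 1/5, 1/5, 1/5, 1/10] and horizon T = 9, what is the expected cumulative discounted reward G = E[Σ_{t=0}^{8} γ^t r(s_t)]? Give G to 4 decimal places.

G = 5.6685

t=0: π = [0.2000, 0.1000, 0.2000, 0.2000, 0.2000, 0.1000], E[r] = 1.7000, γ^t·E[r] = 1.700000, running G = 1.700000
t=1: π = [0.2000, 0.1600, 0.1500, 0.1700, 0.1200, 0.2000], E[r] = 1.8100, γ^t·E[r] = 1.267000, running G = 2.967000
t=2: π = [0.1990, 0.1650, 0.1510, 0.1730, 0.1150, 0.1970], E[r] = 1.8050, γ^t·E[r] = 0.884450, running G = 3.851450
t=3: π = [0.1984, 0.1650, 0.1515, 0.1736, 0.1151, 0.1964], E[r] = 1.8008, γ^t·E[r] = 0.617674, running G = 4.469124
t=4: π = [0.1985, 0.1650, 0.1515, 0.1735, 0.1152, 0.1964], E[r] = 1.8014, γ^t·E[r] = 0.432511, running G = 4.901636
t=5: π = [0.1984, 0.1650, 0.1515, 0.1735, 0.1151, 0.1964], E[r] = 1.8013, γ^t·E[r] = 0.302742, running G = 5.204378
t=6: π = [0.1984, 0.1650, 0.1515, 0.1735, 0.1151, 0.1964], E[r] = 1.8013, γ^t·E[r] = 0.211922, running G = 5.416300
t=7: π = [0.1984, 0.1650, 0.1515, 0.1735, 0.1151, 0.1964], E[r] = 1.8013, γ^t·E[r] = 0.148345, running G = 5.564645
t=8: π = [0.1984, 0.1650, 0.1515, 0.1735, 0.1151, 0.1964], E[r] = 1.8013, γ^t·E[r] = 0.103842, running G = 5.668487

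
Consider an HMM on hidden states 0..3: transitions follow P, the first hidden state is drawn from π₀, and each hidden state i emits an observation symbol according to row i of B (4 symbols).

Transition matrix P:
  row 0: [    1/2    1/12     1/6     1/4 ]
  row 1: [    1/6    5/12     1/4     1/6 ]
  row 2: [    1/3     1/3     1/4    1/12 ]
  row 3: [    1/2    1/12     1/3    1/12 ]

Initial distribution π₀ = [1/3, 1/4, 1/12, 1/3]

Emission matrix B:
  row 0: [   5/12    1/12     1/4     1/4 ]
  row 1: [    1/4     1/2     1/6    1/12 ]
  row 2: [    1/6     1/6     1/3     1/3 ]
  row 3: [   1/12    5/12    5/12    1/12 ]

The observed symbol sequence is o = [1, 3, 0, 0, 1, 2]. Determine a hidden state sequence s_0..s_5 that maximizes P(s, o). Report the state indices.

path = [3, 0, 0, 0, 3, 0]

t=0: δ = [2.778e-02, 1.250e-01, 1.389e-02, 1.389e-01]  (obs o_0=1)
t=1: δ = [1.736e-02, 4.340e-03, 1.543e-02, 1.736e-03]  ψ = [3, 1, 3, 1]  (obs o_1=3)
t=2: δ = [3.617e-03, 1.286e-03, 6.430e-04, 3.617e-04]  ψ = [0, 2, 2, 0]  (obs o_2=0)
t=3: δ = [7.535e-04, 1.340e-04, 1.005e-04, 7.535e-05]  ψ = [0, 1, 0, 0]  (obs o_3=0)
t=4: δ = [3.140e-05, 3.140e-05, 2.093e-05, 7.849e-05]  ψ = [0, 0, 0, 0]  (obs o_4=1)
t=5: δ = [9.811e-06, 2.180e-06, 8.721e-06, 3.270e-06]  ψ = [3, 1, 3, 0]  (obs o_5=2)
backtrack: best end state = 0; path = [3, 0, 0, 0, 3, 0]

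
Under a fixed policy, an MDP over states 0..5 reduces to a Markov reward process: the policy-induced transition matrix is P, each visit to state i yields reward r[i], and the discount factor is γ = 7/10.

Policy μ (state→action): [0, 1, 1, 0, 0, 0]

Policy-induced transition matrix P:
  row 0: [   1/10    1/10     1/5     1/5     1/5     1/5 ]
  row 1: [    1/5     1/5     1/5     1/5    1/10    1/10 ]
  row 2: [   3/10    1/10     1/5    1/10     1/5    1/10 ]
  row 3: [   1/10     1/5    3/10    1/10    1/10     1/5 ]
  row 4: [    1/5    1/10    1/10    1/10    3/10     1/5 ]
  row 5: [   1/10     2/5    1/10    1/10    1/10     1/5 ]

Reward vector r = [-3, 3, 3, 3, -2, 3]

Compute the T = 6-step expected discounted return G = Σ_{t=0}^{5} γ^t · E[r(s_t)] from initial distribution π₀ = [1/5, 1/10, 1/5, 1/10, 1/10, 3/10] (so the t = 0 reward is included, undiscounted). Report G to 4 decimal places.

G = 3.5808

t=0: π = [0.2000, 0.1000, 0.2000, 0.1000, 0.1000, 0.3000], E[r] = 1.3000, γ^t·E[r] = 1.300000, running G = 1.300000
t=1: π = [0.1600, 0.2100, 0.1700, 0.1300, 0.1600, 0.1700], E[r] = 1.2400, γ^t·E[r] = 0.868000, running G = 2.168000
t=2: π = [0.1710, 0.1850, 0.1800, 0.1370, 0.1650, 0.1620], E[r] = 1.1490, γ^t·E[r] = 0.563010, running G = 2.731010
t=3: π = [0.1710, 0.1808, 0.1810, 0.1356, 0.1681, 0.1635], E[r] = 1.1335, γ^t·E[r] = 0.388791, running G = 3.119801
t=4: π = [0.1711, 0.1807, 0.1804, 0.1352, 0.1688, 0.1638], E[r] = 1.1294, γ^t·E[r] = 0.271159, running G = 3.390960
t=5: π = [0.1710, 0.1807, 0.1803, 0.1352, 0.1689, 0.1639], E[r] = 1.1292, γ^t·E[r] = 0.189793, running G = 3.580753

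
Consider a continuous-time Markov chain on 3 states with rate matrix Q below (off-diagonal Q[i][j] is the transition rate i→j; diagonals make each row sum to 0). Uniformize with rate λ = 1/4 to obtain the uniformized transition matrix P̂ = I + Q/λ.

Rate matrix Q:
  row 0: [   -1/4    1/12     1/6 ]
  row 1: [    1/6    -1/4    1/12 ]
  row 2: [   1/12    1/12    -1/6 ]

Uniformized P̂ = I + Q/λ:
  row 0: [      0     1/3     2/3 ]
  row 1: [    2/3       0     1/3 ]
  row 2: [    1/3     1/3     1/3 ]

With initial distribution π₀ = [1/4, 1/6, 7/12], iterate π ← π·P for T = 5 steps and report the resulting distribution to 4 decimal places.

π = [0.3110, 0.2503, 0.4386]

t=0: π = [0.2500, 0.1667, 0.5833]
t=1: π = [0.3056, 0.2778, 0.4167]
t=2: π = [0.3241, 0.2407, 0.4352]
t=3: π = [0.3056, 0.2531, 0.4414]
t=4: π = [0.3158, 0.2490, 0.4352]
t=5: π = [0.3110, 0.2503, 0.4386]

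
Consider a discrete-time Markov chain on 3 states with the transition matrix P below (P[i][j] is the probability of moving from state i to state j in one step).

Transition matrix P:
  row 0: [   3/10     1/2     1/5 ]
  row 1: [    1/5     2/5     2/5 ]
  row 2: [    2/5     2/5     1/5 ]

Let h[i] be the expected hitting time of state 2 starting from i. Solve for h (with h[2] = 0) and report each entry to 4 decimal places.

h = [3.4375, 2.8125, 0.0000]

First-step conditioning: h[2] = 0; for i ≠ 2, h[i] = 1 + Σ_k P[i][k]·h[k].
  h[0] = 1 + 3/10·h[0] + 1/2·h[1]
  h[1] = 1 + 1/5·h[0] + 2/5·h[1]
Solving the 2×2 linear system over states ≠ 2 gives exactly h = [55/16, 45/16, 0] (h[2] = 0 is the target).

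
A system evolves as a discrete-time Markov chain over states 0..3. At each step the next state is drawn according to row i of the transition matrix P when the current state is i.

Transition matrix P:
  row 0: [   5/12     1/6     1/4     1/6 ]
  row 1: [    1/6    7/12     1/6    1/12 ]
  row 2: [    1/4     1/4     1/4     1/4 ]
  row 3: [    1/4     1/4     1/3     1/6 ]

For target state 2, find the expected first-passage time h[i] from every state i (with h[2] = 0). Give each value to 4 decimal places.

h = [4.2324, 4.8797, 0.0000, 3.9336]

First-step conditioning: h[2] = 0; for i ≠ 2, h[i] = 1 + Σ_k P[i][k]·h[k].
  h[0] = 1 + 5/12·h[0] + 1/6·h[1] + 1/6·h[3]
  h[1] = 1 + 1/6·h[0] + 7/12·h[1] + 1/12·h[3]
  h[3] = 1 + 1/4·h[0] + 1/4·h[1] + 1/6·h[3]
Solving the 3×3 linear system over states ≠ 2 gives exactly h = [1020/241, 1176/241, 0, 948/241] (h[2] = 0 is the target).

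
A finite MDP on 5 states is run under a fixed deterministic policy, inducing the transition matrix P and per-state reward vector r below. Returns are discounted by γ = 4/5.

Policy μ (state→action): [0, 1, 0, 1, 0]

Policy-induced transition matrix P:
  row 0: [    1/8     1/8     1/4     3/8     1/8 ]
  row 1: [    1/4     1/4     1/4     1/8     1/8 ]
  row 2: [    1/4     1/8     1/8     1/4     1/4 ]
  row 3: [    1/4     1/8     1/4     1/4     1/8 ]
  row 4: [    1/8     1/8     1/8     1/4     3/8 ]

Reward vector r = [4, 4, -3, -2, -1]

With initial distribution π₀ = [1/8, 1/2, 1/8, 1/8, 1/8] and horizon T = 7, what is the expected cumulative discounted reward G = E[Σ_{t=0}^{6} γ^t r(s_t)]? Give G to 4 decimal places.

t=0: π = [0.1250, 0.5000, 0.1250, 0.1250, 0.1250], E[r] = 1.7500, γ^t·E[r] = 1.750000, running G = 1.750000
t=1: π = [0.2188, 0.1875, 0.2188, 0.2031, 0.1719], E[r] = 0.3906, γ^t·E[r] = 0.312500, running G = 2.062500
t=2: π = [0.2012, 0.1484, 0.2012, 0.2539, 0.1953], E[r] = 0.0918, γ^t·E[r] = 0.058750, running G = 2.121250
t=3: π = [0.2004, 0.1436, 0.2004, 0.2566, 0.1990], E[r] = 0.0625, γ^t·E[r] = 0.032000, running G = 2.153250
t=4: π = [0.2001, 0.1429, 0.2001, 0.2571, 0.1998], E[r] = 0.0578, γ^t·E[r] = 0.023688, running G = 2.176938
t=5: π = [0.2000, 0.1429, 0.2000, 0.2571, 0.2000], E[r] = 0.0572, γ^t·E[r] = 0.018759, running G = 2.195696
t=6: π = [0.2000, 0.1429, 0.2000, 0.2571, 0.2000], E[r] = 0.0572, γ^t·E[r] = 0.014984, running G = 2.210680

G = 2.2107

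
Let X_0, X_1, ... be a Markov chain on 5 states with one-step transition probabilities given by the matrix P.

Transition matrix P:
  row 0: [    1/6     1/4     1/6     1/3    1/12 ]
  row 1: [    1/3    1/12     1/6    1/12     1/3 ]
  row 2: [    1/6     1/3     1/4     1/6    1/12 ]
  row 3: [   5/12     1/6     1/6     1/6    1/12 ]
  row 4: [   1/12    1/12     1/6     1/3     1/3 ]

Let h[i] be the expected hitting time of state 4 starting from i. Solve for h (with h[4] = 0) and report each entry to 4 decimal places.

h = [7.3354, 5.7391, 7.1696, 7.4495, 0.0000]

First-step conditioning: h[4] = 0; for i ≠ 4, h[i] = 1 + Σ_k P[i][k]·h[k].
  h[0] = 1 + 1/6·h[0] + 1/4·h[1] + 1/6·h[2] + 1/3·h[3]
  h[1] = 1 + 1/3·h[0] + 1/12·h[1] + 1/6·h[2] + 1/12·h[3]
  h[2] = 1 + 1/6·h[0] + 1/3·h[1] + 1/4·h[2] + 1/6·h[3]
  h[3] = 1 + 5/12·h[0] + 1/6·h[1] + 1/6·h[2] + 1/6·h[3]
Solving the 4×4 linear system over states ≠ 4 gives exactly h = [25476/3473, 132/23, 24900/3473, 25872/3473, 0] (h[4] = 0 is the target).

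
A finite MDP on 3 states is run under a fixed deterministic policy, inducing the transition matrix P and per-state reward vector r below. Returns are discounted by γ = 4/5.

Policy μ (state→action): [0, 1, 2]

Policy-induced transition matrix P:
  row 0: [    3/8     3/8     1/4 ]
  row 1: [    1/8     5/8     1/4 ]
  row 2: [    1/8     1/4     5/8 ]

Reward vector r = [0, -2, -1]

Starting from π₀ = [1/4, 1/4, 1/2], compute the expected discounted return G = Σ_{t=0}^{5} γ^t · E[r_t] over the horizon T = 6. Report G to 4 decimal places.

G = -4.3220

t=0: π = [0.2500, 0.2500, 0.5000], E[r] = -1.0000, γ^t·E[r] = -1.000000, running G = -1.000000
t=1: π = [0.1875, 0.3750, 0.4375], E[r] = -1.1875, γ^t·E[r] = -0.950000, running G = -1.950000
t=2: π = [0.1719, 0.4141, 0.4141], E[r] = -1.2422, γ^t·E[r] = -0.795000, running G = -2.745000
t=3: π = [0.1680, 0.4268, 0.4053], E[r] = -1.2588, γ^t·E[r] = -0.644500, running G = -3.389500
t=4: π = [0.1670, 0.4310, 0.4020], E[r] = -1.2640, γ^t·E[r] = -0.517750, running G = -3.907250
t=5: π = [0.1667, 0.4325, 0.4007], E[r] = -1.2658, γ^t·E[r] = -0.414765, running G = -4.322015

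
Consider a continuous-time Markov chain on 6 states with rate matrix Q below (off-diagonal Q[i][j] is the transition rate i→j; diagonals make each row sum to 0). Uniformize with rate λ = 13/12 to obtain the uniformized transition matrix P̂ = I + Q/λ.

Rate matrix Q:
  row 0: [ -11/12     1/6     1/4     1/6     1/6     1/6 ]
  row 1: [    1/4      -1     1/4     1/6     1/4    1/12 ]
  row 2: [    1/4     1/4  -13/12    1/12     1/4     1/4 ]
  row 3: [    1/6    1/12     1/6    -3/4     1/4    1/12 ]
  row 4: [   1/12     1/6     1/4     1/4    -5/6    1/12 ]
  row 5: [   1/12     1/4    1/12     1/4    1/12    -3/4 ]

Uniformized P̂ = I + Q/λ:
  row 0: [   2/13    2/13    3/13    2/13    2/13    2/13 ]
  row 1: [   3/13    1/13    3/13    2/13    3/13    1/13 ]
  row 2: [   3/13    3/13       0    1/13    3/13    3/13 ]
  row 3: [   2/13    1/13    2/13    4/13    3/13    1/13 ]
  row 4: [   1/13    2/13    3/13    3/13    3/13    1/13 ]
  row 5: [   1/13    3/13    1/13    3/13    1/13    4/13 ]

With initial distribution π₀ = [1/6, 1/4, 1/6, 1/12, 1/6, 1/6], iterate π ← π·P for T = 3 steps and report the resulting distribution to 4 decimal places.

π = [0.1511, 0.1506, 0.1567, 0.1984, 0.1961, 0.1471]

t=0: π = [0.1667, 0.2500, 0.1667, 0.0833, 0.1667, 0.1667]
t=1: π = [0.1603, 0.1538, 0.1603, 0.1795, 0.1923, 0.1538]
t=2: π = [0.1514, 0.1524, 0.1563, 0.1958, 0.1948, 0.1494]
t=3: π = [0.1511, 0.1506, 0.1567, 0.1984, 0.1961, 0.1471]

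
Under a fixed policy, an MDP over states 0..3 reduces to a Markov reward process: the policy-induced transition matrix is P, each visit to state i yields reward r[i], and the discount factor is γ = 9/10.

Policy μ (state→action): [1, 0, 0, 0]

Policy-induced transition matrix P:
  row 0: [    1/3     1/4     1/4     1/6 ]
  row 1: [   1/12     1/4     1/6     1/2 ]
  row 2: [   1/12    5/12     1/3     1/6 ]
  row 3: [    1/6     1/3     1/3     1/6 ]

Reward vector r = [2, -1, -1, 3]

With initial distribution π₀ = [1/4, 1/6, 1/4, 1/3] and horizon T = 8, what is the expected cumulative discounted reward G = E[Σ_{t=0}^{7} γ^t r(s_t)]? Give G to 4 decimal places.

G = 3.4158

t=0: π = [0.2500, 0.1667, 0.2500, 0.3333], E[r] = 1.0833, γ^t·E[r] = 1.083333, running G = 1.083333
t=1: π = [0.1736, 0.3194, 0.2847, 0.2222], E[r] = 0.4097, γ^t·E[r] = 0.368750, running G = 1.452083
t=2: π = [0.1453, 0.3160, 0.2656, 0.2731], E[r] = 0.5284, γ^t·E[r] = 0.427969, running G = 1.880052
t=3: π = [0.1424, 0.3170, 0.2686, 0.2720], E[r] = 0.5152, γ^t·E[r] = 0.375574, running G = 2.255626
t=4: π = [0.1416, 0.3174, 0.2686, 0.2723], E[r] = 0.5142, γ^t·E[r] = 0.337355, running G = 2.592981
t=5: π = [0.1414, 0.3175, 0.2686, 0.2725], E[r] = 0.5142, γ^t·E[r] = 0.303624, running G = 2.896605
t=6: π = [0.1414, 0.3175, 0.2686, 0.2725], E[r] = 0.5141, γ^t·E[r] = 0.273238, running G = 3.169844
t=7: π = [0.1414, 0.3175, 0.2686, 0.2725], E[r] = 0.5141, γ^t·E[r] = 0.245912, running G = 3.415755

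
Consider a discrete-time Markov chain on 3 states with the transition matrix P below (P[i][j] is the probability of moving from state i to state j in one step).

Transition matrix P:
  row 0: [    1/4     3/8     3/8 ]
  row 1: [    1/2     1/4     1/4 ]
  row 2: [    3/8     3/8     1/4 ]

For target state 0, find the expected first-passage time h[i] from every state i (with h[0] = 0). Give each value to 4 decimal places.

First-step conditioning: h[0] = 0; for i ≠ 0, h[i] = 1 + Σ_k P[i][k]·h[k].
  h[1] = 1 + 1/4·h[1] + 1/4·h[2]
  h[2] = 1 + 3/8·h[1] + 1/4·h[2]
Solving the 2×2 linear system over states ≠ 0 gives exactly h = [0, 32/15, 12/5] (h[0] = 0 is the target).

h = [0.0000, 2.1333, 2.4000]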